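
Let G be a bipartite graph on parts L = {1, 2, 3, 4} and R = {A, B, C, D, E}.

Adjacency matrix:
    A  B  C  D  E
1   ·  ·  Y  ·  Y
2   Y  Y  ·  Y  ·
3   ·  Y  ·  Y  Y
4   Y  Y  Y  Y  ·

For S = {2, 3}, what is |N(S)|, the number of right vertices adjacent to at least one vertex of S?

The union of neighbours of {2, 3} is {A, B, D, E}, which has 4 elements.
Since |N(S)| = 4 ≥ |S| = 2, Hall's condition holds for this subset.

4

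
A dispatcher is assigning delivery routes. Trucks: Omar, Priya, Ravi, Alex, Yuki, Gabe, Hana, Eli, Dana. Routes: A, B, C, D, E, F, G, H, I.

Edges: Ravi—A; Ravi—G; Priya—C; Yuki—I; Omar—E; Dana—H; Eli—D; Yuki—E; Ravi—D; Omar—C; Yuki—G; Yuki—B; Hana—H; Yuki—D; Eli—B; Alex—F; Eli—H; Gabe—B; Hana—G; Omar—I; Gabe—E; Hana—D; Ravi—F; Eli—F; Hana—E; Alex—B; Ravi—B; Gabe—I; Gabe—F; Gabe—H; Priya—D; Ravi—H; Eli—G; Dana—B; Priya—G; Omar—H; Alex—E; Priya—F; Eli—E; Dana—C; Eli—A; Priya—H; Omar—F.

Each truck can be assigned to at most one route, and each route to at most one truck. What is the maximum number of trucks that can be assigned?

9

A valid assignment of size 9: Omar–I, Priya–C, Ravi–H, Alex–F, Yuki–G, Gabe–E, Hana–D, Eli–A, Dana–B.
All 9 trucks are matched, so no larger matching exists.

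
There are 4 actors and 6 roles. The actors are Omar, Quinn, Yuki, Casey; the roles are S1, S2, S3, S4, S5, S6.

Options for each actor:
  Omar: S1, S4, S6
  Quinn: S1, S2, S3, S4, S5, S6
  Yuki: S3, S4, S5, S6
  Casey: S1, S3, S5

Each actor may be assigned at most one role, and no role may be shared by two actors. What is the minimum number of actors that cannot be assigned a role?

0

For example, pair Omar–S6, Quinn–S2, Yuki–S4, Casey–S3.
All 4 actors are matched, so no larger matching exists.
That matches 4 of the 4, leaving 0 unmatched; no matching can do better.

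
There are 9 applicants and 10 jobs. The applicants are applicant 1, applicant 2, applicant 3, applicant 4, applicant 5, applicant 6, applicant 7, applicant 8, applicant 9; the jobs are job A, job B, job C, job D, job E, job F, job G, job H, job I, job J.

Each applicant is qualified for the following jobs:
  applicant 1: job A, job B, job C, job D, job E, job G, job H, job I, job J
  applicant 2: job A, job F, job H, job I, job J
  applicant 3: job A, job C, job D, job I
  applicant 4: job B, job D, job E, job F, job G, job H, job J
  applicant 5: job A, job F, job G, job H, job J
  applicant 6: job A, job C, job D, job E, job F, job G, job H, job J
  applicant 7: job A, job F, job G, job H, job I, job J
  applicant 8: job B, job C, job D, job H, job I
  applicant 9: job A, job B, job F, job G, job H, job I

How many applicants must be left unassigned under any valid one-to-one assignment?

A valid assignment of size 9: applicant 1-job D, applicant 2-job I, applicant 3-job C, applicant 4-job B, applicant 5-job A, applicant 6-job G, applicant 7-job J, applicant 8-job H, applicant 9-job F.
All 9 applicants are matched, so no larger matching exists.
That matches 9 of the 9, leaving 0 unmatched; no matching can do better.

0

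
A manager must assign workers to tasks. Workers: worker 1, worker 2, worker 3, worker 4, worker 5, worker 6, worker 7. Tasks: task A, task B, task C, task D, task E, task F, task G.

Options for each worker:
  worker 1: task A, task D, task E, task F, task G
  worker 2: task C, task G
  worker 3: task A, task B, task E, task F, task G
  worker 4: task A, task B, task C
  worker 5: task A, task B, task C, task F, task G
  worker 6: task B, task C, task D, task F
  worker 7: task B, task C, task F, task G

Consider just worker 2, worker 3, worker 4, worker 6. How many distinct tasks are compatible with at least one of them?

7

The union of neighbours of {worker 2, worker 3, worker 4, worker 6} is {task A, task B, task C, task D, task E, task F, task G}, which has 7 elements.
Since |N(S)| = 7 ≥ |S| = 4, Hall's condition holds for this subset.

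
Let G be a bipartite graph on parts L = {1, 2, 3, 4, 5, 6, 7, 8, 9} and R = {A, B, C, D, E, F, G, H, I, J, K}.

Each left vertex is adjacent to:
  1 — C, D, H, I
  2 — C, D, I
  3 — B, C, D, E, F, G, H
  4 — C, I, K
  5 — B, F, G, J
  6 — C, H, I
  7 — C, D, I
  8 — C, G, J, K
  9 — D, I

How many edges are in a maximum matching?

A valid assignment of size 8: 1-D, 2-I, 3-G, 4-K, 5-B, 6-H, 7-C, 8-J.
The set {1, 2, 6, 7, 9} has only 4 neighbours ({C, D, H, I}), so by Hall's theorem at most 8 of the 9 left vertices can be matched.

8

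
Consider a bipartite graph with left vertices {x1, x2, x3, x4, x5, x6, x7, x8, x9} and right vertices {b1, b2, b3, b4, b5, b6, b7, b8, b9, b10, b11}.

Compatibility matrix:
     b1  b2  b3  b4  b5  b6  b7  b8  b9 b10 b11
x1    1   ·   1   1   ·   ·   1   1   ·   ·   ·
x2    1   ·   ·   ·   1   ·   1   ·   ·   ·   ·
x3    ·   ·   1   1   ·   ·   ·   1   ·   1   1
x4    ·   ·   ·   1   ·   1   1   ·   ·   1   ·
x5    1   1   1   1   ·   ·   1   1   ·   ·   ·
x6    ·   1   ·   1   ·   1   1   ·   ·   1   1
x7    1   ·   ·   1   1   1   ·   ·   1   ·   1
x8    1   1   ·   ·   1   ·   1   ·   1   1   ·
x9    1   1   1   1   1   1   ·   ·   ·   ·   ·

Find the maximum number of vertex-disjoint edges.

9

One maximum matching: x1–b8, x2–b5, x3–b10, x4–b4, x5–b7, x6–b6, x7–b11, x8–b2, x9–b1.
All 9 left vertices are matched, so no larger matching exists.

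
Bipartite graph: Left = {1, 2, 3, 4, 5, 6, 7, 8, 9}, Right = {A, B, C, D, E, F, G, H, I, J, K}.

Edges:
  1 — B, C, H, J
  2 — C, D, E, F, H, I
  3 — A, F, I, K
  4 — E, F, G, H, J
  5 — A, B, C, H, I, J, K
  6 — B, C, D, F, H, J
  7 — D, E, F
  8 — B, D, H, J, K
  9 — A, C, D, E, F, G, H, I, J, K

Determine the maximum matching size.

One maximum matching: 1-B, 2-E, 3-I, 4-G, 5-A, 6-H, 7-D, 8-K, 9-J.
This saturates every left vertex, so 9 is the maximum.

9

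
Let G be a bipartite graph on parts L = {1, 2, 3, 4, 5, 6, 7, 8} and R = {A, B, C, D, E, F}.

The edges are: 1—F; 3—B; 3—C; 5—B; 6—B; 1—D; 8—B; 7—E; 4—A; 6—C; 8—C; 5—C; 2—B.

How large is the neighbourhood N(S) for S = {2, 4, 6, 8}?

3

The union of neighbours of {2, 4, 6, 8} is {A, B, C}, which has 3 elements.
Since |N(S)| = 3 < |S| = 4, Hall's condition fails for this subset.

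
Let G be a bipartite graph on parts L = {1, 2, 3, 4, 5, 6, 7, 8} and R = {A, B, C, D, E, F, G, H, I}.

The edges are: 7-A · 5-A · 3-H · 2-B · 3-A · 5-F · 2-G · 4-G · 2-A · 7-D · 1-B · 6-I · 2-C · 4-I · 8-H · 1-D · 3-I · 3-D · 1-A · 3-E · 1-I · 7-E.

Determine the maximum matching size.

8

One maximum matching: 1→B, 2→C, 3→A, 4→G, 5→F, 6→I, 7→E, 8→H.
This saturates every left vertex, so 8 is the maximum.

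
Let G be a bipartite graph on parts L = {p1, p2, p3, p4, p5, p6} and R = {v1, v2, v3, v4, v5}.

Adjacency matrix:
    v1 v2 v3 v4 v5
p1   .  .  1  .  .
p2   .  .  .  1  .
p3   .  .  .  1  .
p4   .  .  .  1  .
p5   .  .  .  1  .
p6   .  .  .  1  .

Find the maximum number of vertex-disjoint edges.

2

For example, pair p1–v3, p2–v4.
The set {p2, p3, p4, p5, p6} has only 1 neighbour ({v4}), so by Hall's theorem at most 2 of the 6 left vertices can be matched.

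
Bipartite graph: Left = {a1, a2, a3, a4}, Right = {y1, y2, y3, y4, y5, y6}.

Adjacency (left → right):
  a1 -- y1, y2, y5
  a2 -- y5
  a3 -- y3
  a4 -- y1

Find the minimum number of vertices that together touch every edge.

{a1, a2, a3, a4} is a vertex cover of size 4: every edge has an endpoint in this set.
No smaller cover exists because a1–y2, a2–y5, a3–y3, a4–y1 is a matching of size 4, and a cover must include an endpoint of each of these disjoint edges (König's theorem).

4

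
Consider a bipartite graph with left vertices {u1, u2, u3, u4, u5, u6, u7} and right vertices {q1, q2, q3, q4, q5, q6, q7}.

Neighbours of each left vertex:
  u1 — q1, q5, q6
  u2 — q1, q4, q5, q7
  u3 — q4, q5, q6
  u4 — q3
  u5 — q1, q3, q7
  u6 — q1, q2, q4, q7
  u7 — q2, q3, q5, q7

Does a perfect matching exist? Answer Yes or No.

Yes

One maximum matching: u1–q5, u2–q4, u3–q6, u4–q3, u5–q1, u6–q7, u7–q2.
All 7 left vertices are covered.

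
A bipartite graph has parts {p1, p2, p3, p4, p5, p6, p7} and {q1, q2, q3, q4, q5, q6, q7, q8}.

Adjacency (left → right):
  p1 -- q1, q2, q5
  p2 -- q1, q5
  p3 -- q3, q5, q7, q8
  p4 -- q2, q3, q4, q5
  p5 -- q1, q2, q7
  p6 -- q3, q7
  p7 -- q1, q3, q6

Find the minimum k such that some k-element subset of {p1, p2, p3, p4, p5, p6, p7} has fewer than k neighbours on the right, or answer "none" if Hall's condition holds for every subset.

none

A matching saturating every left vertex exists, for instance p1→q5, p2→q1, p3→q8, p4→q4, p5→q2, p6→q7, p7→q6.
By Hall's marriage theorem, this means |N(S)| ≥ |S| for every subset S, so no violating subset exists.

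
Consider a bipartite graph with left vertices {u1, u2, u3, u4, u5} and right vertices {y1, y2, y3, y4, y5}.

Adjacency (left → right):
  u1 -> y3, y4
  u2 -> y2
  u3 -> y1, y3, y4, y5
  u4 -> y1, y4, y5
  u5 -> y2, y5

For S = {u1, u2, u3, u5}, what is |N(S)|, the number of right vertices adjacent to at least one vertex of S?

The union of neighbours of {u1, u2, u3, u5} is {y1, y2, y3, y4, y5}, which has 5 elements.
Since |N(S)| = 5 ≥ |S| = 4, Hall's condition holds for this subset.

5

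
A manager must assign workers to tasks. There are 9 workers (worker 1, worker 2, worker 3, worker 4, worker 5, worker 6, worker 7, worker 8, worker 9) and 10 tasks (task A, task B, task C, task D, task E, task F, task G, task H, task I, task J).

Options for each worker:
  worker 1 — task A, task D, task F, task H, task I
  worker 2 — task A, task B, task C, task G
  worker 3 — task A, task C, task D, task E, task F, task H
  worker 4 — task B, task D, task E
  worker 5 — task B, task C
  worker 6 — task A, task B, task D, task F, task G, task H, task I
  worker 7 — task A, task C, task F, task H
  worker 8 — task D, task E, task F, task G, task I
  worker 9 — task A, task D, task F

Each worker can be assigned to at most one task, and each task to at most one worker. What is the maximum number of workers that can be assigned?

9

A valid assignment of size 9: worker 1→task H, worker 2→task B, worker 3→task A, worker 4→task E, worker 5→task C, worker 6→task G, worker 7→task F, worker 8→task I, worker 9→task D.
This saturates every worker, so 9 is the maximum.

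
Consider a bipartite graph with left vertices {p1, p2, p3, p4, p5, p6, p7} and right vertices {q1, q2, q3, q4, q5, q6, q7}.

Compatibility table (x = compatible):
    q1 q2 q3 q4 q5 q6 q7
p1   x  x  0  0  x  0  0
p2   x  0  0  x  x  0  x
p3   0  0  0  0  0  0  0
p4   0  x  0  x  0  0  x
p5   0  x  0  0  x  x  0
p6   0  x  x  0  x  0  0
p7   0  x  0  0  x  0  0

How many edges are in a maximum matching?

For example, pair p1-q1, p2-q4, p4-q7, p5-q6, p6-q5, p7-q2.
The set {p3} has only 0 neighbours (∅), so by Hall's theorem at most 6 of the 7 left vertices can be matched.

6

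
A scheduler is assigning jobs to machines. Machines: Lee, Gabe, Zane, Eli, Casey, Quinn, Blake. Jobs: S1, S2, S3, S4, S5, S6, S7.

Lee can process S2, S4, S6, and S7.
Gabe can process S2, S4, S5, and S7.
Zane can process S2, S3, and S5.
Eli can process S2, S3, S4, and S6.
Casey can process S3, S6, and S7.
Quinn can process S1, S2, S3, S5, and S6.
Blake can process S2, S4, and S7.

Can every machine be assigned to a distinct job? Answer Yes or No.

For example, pair Lee→S6, Gabe→S7, Zane→S5, Eli→S4, Casey→S3, Quinn→S1, Blake→S2.
All 7 machines are covered.

Yes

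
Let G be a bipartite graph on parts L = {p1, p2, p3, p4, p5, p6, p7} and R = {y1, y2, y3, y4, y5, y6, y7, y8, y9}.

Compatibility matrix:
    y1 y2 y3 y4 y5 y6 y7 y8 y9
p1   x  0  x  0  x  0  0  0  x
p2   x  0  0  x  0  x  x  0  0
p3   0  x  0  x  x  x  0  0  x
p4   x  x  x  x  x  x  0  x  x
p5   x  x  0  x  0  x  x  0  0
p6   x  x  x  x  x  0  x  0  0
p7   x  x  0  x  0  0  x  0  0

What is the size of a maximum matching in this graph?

A valid assignment of size 7: p1–y3, p2–y1, p3–y9, p4–y6, p5–y2, p6–y4, p7–y7.
This saturates every left vertex, so 7 is the maximum.

7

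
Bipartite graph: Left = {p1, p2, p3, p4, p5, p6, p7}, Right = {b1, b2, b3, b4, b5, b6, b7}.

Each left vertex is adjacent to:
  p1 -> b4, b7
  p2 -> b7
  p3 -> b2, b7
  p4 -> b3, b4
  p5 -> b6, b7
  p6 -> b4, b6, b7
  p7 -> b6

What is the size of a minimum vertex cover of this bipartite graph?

{p3, p4, b4, b6, b7} is a vertex cover of size 5: every edge has an endpoint in this set.
No smaller cover exists because p1–b4, p2–b7, p3–b2, p4–b3, p5–b6 is a matching of size 5, and a cover must include an endpoint of each of these disjoint edges (König's theorem).

5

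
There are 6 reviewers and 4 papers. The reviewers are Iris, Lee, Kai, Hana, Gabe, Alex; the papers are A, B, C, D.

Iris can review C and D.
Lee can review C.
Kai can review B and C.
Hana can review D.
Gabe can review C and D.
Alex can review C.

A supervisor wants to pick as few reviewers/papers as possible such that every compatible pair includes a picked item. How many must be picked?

The 3 edges Iris–D, Lee–C, Kai–B form a matching, so any vertex cover needs at least 3 vertices (one per matched edge).
Conversely {Kai, C, D} meets every edge and has exactly 3 vertices, so 3 is optimal.

3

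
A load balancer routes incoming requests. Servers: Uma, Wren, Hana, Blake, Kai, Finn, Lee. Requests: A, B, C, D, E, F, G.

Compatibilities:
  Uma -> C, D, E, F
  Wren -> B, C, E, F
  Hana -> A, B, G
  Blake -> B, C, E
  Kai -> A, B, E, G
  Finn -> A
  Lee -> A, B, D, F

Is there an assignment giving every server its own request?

One maximum matching: Uma→D, Wren→F, Hana→G, Blake→C, Kai→E, Finn→A, Lee→B.
Every server is matched, so this is a perfect matching.

Yes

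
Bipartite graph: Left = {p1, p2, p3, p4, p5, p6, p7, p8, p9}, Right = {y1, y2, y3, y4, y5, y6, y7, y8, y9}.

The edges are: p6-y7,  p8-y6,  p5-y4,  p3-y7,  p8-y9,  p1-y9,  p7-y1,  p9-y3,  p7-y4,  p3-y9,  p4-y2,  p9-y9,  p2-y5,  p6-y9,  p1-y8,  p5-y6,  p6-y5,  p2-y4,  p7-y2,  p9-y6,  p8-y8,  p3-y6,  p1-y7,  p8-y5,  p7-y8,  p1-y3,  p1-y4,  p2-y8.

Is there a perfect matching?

Yes

For example, pair p1→y7, p2→y8, p3→y6, p4→y2, p5→y4, p6→y9, p7→y1, p8→y5, p9→y3.
Every left vertex is matched, so this is a perfect matching.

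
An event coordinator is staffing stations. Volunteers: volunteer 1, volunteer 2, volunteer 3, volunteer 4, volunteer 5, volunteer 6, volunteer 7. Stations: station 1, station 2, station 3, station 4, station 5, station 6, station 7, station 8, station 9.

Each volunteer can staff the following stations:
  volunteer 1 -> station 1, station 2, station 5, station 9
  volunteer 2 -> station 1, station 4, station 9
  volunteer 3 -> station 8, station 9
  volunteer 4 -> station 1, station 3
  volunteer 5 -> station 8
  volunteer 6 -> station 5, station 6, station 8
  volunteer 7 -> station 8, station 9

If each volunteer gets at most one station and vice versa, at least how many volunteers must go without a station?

A valid assignment of size 6: volunteer 1→station 2, volunteer 2→station 4, volunteer 3→station 9, volunteer 4→station 1, volunteer 5→station 8, volunteer 6→station 5.
The set {volunteer 3, volunteer 5, volunteer 7} has only 2 neighbours ({station 8, station 9}), so by Hall's theorem at most 6 of the 7 volunteers can be matched.
That matches 6 of the 7, leaving 1 unmatched; no matching can do better.

1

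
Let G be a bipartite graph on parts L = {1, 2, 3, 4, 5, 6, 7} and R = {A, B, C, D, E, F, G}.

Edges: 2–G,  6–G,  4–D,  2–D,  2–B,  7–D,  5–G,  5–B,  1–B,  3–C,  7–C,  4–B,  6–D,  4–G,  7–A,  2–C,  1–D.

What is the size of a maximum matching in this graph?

One maximum matching: 1→D, 2→G, 3→C, 4→B, 7→A.
The set {1, 2, 3, 4, 5, 6} has only 4 neighbours ({B, C, D, G}), so by Hall's theorem at most 5 of the 7 left vertices can be matched.

5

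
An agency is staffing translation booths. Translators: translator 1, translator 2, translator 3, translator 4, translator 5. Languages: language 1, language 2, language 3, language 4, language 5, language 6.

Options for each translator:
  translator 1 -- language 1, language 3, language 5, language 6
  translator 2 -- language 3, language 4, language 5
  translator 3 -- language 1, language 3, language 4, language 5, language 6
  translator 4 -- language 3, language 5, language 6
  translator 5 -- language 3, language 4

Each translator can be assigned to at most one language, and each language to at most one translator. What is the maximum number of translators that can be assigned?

A valid assignment of size 5: translator 1→language 1, translator 2→language 3, translator 3→language 6, translator 4→language 5, translator 5→language 4.
This saturates every translator, so 5 is the maximum.

5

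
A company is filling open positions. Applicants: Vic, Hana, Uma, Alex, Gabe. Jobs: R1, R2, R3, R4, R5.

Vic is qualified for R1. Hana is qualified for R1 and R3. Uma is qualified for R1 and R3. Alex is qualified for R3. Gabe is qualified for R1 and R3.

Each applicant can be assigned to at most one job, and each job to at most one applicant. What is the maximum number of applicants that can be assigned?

A valid assignment of size 2: Vic–R1, Hana–R3.
The set {Vic, Hana, Uma, Alex, Gabe} has only 2 neighbours ({R1, R3}), so by Hall's theorem at most 2 of the 5 applicants can be matched.

2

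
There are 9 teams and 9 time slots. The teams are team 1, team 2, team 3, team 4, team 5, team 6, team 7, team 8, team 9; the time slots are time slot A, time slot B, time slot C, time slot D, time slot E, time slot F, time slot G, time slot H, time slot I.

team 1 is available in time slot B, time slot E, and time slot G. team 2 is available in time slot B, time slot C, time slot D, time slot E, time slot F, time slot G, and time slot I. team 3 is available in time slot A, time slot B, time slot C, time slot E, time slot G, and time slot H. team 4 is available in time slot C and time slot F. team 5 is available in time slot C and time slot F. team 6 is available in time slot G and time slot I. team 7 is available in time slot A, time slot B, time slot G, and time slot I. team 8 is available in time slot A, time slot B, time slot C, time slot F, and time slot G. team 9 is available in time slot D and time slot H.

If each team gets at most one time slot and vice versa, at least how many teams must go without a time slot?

0

A valid assignment of size 9: team 1-time slot G, team 2-time slot D, team 3-time slot E, team 4-time slot C, team 5-time slot F, team 6-time slot I, team 7-time slot A, team 8-time slot B, team 9-time slot H.
This saturates every team, so 9 is the maximum.
That matches 9 of the 9, leaving 0 unmatched; no matching can do better.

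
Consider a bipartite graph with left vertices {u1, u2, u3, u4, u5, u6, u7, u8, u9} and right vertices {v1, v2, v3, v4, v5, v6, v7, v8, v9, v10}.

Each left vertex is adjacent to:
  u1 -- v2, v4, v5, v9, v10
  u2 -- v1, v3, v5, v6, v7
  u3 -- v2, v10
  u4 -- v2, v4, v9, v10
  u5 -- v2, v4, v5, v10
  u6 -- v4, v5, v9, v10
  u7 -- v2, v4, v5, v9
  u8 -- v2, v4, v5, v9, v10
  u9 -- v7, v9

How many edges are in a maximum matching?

A valid assignment of size 7: u1→v5, u2→v3, u3→v2, u4→v9, u5→v4, u6→v10, u9→v7.
The set {u1, u3, u4, u5, u6, u7, u8} has only 5 neighbours ({v10, v2, v4, v5, v9}), so by Hall's theorem at most 7 of the 9 left vertices can be matched.

7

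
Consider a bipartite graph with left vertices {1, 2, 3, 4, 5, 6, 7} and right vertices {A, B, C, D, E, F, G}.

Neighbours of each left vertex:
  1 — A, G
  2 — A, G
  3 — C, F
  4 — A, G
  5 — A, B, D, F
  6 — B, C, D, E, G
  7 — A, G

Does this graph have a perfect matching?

The set {1, 2, 4, 7} has only 2 neighbours ({A, G}), so by Hall's theorem at most 5 of the 7 left vertices can be matched.
Hence no matching covers every left vertex.

No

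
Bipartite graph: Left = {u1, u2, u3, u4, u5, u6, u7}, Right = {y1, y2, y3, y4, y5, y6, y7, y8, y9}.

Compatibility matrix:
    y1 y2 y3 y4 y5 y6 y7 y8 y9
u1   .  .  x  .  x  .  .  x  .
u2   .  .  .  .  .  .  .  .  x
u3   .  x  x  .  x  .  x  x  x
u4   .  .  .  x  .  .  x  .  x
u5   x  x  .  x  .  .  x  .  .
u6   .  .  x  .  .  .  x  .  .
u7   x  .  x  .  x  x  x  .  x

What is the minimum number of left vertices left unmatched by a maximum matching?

One maximum matching: u1-y8, u2-y9, u3-y7, u4-y4, u5-y1, u6-y3, u7-y6.
This saturates every left vertex, so 7 is the maximum.
That matches 7 of the 7, leaving 0 unmatched; no matching can do better.

0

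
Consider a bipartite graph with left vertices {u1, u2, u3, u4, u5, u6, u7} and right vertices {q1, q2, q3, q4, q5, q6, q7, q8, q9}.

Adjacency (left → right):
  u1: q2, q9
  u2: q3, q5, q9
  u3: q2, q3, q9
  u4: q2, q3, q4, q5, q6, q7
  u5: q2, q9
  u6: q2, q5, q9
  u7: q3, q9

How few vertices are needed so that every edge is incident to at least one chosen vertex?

{u4, q2, q3, q5, q9} is a vertex cover of size 5: every edge has an endpoint in this set.
No smaller cover exists because u1–q9, u2–q5, u3–q3, u4–q6, u5–q2 is a matching of size 5, and a cover must include an endpoint of each of these disjoint edges (König's theorem).

5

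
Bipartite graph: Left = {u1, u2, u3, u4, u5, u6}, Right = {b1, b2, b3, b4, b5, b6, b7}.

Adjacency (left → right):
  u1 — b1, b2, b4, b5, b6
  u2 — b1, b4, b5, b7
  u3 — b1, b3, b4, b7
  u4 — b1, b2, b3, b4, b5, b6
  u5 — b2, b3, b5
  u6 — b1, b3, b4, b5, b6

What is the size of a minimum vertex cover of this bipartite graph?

The 6 edges u1–b5, u2–b7, u3–b3, u4–b6, u5–b2, u6–b1 form a matching, so any vertex cover needs at least 6 vertices (one per matched edge).
Conversely {u1, u2, u3, u4, u5, u6} meets every edge and has exactly 6 vertices, so 6 is optimal.

6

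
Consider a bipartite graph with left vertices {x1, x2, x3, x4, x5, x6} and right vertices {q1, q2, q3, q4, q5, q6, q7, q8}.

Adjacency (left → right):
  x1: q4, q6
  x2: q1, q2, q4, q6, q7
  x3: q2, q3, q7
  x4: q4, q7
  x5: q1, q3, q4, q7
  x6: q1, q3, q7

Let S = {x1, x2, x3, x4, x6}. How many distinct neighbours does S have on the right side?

6

The union of neighbours of {x1, x2, x3, x4, x6} is {q1, q2, q3, q4, q6, q7}, which has 6 elements.
Since |N(S)| = 6 ≥ |S| = 5, Hall's condition holds for this subset.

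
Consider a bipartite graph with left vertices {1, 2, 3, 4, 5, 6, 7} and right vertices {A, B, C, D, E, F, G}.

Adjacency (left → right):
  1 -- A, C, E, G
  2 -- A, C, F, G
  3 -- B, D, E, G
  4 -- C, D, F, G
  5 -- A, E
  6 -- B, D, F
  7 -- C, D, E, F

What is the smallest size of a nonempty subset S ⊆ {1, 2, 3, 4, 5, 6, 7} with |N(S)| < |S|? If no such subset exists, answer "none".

A matching saturating every left vertex exists, for instance 1→G, 2→C, 3→B, 4→D, 5→A, 6→F, 7→E.
By Hall's marriage theorem, this means |N(S)| ≥ |S| for every subset S, so no violating subset exists.

none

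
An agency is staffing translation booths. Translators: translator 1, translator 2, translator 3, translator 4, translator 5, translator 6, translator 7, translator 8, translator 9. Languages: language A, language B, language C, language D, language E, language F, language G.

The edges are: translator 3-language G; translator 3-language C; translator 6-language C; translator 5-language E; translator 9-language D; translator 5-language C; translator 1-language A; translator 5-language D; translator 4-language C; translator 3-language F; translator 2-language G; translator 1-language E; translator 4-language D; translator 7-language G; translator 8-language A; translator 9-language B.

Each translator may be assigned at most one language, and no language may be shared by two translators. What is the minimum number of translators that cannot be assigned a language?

2

For example, pair translator 1-language A, translator 2-language G, translator 3-language F, translator 4-language D, translator 5-language E, translator 6-language C, translator 9-language B.
The set {translator 1, translator 2, translator 4, translator 5, translator 6, translator 7, translator 8} has only 5 neighbours ({language A, language C, language D, language E, language G}), so by Hall's theorem at most 7 of the 9 translators can be matched.
That matches 7 of the 9, leaving 2 unmatched; no matching can do better.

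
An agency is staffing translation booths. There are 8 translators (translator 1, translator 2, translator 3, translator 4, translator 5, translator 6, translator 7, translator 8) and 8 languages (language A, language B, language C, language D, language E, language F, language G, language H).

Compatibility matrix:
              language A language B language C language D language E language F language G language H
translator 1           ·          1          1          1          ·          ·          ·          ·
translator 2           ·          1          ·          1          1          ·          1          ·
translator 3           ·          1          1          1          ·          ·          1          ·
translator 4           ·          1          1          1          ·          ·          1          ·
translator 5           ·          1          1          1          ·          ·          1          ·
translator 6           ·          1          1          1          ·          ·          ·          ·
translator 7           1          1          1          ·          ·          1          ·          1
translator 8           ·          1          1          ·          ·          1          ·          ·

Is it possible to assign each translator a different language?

No

The set {translator 1, translator 3, translator 4, translator 5, translator 6} has only 4 neighbours ({language B, language C, language D, language G}), so by Hall's theorem at most 7 of the 8 translators can be matched.
Hence no matching covers every translator.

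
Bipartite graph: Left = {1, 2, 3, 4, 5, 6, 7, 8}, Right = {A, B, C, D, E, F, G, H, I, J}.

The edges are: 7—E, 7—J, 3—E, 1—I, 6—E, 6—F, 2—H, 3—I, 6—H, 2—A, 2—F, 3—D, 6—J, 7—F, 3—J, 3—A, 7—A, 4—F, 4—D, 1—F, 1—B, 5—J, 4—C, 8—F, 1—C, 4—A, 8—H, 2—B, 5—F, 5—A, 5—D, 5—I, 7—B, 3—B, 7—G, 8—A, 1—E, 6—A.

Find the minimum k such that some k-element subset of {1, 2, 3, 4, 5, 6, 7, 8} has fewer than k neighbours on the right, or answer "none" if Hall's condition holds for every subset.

A matching saturating every left vertex exists, for instance 1→E, 2→B, 3→D, 4→C, 5→J, 6→A, 7→G, 8→F.
By Hall's marriage theorem, this means |N(S)| ≥ |S| for every subset S, so no violating subset exists.

none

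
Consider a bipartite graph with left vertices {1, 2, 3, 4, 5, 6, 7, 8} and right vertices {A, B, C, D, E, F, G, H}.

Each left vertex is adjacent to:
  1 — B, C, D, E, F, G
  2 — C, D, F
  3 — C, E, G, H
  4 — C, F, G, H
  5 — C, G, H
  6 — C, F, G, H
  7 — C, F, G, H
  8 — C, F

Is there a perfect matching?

The set {4, 5, 6, 7, 8} has only 4 neighbours ({C, F, G, H}), so by Hall's theorem at most 7 of the 8 left vertices can be matched.
Hence no matching covers every left vertex.

No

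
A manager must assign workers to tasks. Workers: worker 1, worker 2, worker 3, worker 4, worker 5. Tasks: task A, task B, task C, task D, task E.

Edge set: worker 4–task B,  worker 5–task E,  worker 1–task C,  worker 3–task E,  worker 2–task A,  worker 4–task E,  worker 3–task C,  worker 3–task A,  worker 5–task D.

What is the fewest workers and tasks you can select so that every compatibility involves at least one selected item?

The 5 edges worker 1–task C, worker 2–task A, worker 3–task E, worker 4–task B, worker 5–task D form a matching, so any vertex cover needs at least 5 vertices (one per matched edge).
Conversely {worker 1, worker 2, worker 3, worker 4, worker 5} meets every edge and has exactly 5 vertices, so 5 is optimal.

5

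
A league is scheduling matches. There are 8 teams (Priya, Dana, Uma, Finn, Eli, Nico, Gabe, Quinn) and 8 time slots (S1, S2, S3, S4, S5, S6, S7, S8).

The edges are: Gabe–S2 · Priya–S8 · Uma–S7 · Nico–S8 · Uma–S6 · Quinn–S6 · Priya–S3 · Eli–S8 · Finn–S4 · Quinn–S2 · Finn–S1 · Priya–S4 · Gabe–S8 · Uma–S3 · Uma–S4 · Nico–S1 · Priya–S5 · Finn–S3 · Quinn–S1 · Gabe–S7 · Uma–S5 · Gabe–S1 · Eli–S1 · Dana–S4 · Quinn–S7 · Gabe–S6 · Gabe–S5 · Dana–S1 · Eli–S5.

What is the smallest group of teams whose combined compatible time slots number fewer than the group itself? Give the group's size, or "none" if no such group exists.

none

A matching saturating every team exists, for instance Priya→S5, Dana→S4, Uma→S6, Finn→S3, Eli→S1, Nico→S8, Gabe→S7, Quinn→S2.
By Hall's marriage theorem, this means |N(S)| ≥ |S| for every subset S, so no violating subset exists.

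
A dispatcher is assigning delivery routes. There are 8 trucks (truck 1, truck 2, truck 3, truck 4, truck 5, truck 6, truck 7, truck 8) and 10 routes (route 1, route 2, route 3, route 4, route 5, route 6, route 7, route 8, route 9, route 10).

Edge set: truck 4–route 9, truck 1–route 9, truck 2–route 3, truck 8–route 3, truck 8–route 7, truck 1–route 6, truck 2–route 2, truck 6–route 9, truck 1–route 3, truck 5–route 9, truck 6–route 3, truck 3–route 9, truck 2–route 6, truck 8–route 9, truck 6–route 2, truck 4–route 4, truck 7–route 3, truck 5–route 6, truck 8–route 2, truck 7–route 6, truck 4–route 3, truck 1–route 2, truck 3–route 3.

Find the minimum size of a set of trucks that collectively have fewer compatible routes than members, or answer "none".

Take S = {truck 1, truck 2, truck 3, truck 5, truck 6}. Its neighbourhood is {route 2, route 3, route 6, route 9}, so |N(S)| = 4 < |S| = 5.
Every subset of size less than 5 has at least as many neighbours as members, so 5 is the minimum.

5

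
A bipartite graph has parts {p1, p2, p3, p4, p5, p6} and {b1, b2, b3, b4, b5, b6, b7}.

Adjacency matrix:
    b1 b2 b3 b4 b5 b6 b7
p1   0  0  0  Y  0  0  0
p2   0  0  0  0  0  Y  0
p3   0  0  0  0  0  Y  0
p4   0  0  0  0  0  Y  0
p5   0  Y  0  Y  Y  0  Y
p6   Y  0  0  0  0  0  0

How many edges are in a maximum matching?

One maximum matching: p1→b4, p2→b6, p5→b5, p6→b1.
The set {p2, p3, p4} has only 1 neighbour ({b6}), so by Hall's theorem at most 4 of the 6 left vertices can be matched.

4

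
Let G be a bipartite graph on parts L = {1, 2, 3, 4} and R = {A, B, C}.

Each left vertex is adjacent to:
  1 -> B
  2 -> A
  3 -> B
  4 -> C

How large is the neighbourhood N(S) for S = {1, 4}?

2

The union of neighbours of {1, 4} is {B, C}, which has 2 elements.
Since |N(S)| = 2 ≥ |S| = 2, Hall's condition holds for this subset.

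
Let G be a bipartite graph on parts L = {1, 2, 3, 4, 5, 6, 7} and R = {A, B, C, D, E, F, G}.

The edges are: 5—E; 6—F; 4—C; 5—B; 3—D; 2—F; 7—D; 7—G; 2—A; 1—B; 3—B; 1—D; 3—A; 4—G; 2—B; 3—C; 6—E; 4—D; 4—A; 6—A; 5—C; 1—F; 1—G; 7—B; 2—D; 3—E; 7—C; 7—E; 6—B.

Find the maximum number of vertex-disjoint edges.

A valid assignment of size 7: 1-D, 2-F, 3-A, 4-C, 5-E, 6-B, 7-G.
This saturates every left vertex, so 7 is the maximum.

7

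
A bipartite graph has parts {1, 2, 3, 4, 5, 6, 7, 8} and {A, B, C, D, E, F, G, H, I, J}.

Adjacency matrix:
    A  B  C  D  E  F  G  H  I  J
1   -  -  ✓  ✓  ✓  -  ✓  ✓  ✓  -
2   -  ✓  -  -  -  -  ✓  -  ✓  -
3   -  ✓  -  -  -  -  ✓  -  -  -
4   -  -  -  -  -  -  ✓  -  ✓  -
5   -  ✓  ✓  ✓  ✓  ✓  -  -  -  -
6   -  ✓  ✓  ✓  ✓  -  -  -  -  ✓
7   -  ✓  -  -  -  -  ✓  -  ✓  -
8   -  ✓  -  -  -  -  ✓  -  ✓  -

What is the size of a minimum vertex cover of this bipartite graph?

The 6 edges 1–H, 2–I, 3–B, 4–G, 5–E, 6–J form a matching, so any vertex cover needs at least 6 vertices (one per matched edge).
Conversely {1, 5, 6, B, G, I} meets every edge and has exactly 6 vertices, so 6 is optimal.

6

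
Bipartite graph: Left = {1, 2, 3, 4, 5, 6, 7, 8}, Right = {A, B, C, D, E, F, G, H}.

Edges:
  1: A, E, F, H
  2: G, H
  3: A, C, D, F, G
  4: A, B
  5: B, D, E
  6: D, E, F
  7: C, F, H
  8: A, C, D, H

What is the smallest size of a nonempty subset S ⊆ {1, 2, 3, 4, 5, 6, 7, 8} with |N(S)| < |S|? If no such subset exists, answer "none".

none

A matching saturating every left vertex exists, for instance 1→H, 2→G, 3→A, 4→B, 5→D, 6→E, 7→F, 8→C.
By Hall's marriage theorem, this means |N(S)| ≥ |S| for every subset S, so no violating subset exists.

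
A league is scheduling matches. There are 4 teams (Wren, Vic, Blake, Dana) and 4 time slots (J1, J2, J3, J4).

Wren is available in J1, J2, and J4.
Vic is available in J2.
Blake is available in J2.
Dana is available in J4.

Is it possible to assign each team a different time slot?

No

The set {Vic, Blake} has only 1 neighbour ({J2}), so by Hall's theorem at most 3 of the 4 teams can be matched.
Hence no matching covers every team.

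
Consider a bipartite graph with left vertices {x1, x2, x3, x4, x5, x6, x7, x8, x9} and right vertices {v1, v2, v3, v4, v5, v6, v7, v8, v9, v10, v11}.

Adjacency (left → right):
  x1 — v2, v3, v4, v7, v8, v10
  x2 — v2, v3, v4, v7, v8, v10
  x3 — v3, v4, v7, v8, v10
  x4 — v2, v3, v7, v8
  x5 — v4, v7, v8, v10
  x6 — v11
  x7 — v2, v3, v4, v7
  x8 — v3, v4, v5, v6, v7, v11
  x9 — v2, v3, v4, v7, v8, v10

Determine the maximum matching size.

A valid assignment of size 8: x1–v4, x2–v10, x3–v8, x4–v3, x5–v7, x6–v11, x7–v2, x8–v6.
The set {x1, x2, x3, x4, x5, x7, x9} has only 6 neighbours ({v10, v2, v3, v4, v7, v8}), so by Hall's theorem at most 8 of the 9 left vertices can be matched.

8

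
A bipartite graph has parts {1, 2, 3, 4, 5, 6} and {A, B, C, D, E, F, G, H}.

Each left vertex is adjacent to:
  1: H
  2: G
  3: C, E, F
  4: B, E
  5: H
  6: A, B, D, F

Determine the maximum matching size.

One maximum matching: 1→H, 2→G, 3→C, 4→E, 6→B.
The set {1, 5} has only 1 neighbour ({H}), so by Hall's theorem at most 5 of the 6 left vertices can be matched.

5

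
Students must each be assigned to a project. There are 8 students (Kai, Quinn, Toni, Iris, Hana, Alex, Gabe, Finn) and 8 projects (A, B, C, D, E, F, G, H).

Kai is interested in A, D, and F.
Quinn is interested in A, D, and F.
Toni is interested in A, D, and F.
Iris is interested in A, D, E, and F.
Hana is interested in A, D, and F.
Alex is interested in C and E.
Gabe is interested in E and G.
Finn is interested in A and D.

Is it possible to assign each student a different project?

No

The set {Kai, Quinn, Toni, Hana, Finn} has only 3 neighbours ({A, D, F}), so by Hall's theorem at most 6 of the 8 students can be matched.
Hence no matching covers every student.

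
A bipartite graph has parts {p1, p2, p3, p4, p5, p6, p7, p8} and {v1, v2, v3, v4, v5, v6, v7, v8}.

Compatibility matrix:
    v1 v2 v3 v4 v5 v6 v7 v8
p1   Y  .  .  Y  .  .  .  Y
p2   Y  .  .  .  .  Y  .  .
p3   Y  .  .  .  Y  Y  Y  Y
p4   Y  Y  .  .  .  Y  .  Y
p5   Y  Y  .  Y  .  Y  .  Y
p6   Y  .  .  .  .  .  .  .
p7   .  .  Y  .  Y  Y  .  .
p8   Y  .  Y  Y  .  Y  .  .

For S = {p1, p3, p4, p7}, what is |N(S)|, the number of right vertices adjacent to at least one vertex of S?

8

The union of neighbours of {p1, p3, p4, p7} is {v1, v2, v3, v4, v5, v6, v7, v8}, which has 8 elements.
Since |N(S)| = 8 ≥ |S| = 4, Hall's condition holds for this subset.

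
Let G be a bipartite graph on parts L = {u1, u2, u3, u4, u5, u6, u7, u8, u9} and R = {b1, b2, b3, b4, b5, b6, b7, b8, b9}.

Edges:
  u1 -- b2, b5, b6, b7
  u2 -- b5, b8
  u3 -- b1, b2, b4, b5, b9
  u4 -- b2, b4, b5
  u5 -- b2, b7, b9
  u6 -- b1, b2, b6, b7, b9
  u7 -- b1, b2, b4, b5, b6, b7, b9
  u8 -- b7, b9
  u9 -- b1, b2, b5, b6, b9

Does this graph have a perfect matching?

The set {u1, u3, u4, u5, u6, u7, u8, u9} has only 7 neighbours ({b1, b2, b4, b5, b6, b7, b9}), so by Hall's theorem at most 8 of the 9 left vertices can be matched.
Hence no matching covers every left vertex.

No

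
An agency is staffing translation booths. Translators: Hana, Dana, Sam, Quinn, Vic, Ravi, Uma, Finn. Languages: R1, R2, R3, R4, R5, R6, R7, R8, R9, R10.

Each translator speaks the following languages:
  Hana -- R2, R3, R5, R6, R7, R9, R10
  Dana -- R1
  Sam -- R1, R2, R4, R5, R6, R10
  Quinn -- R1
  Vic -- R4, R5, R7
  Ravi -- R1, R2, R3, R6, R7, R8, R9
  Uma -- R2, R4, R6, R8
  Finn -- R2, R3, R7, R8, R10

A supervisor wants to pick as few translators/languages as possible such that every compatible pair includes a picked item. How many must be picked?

7

A maximum matching has 7 edges (e.g. Hana–R6, Dana–R1, Sam–R2, Vic–R7, Ravi–R9, Uma–R8, Finn–R3).
By König's theorem the minimum vertex cover has the same size. One such cover is {Hana, Sam, Vic, Ravi, Uma, Finn, R1}.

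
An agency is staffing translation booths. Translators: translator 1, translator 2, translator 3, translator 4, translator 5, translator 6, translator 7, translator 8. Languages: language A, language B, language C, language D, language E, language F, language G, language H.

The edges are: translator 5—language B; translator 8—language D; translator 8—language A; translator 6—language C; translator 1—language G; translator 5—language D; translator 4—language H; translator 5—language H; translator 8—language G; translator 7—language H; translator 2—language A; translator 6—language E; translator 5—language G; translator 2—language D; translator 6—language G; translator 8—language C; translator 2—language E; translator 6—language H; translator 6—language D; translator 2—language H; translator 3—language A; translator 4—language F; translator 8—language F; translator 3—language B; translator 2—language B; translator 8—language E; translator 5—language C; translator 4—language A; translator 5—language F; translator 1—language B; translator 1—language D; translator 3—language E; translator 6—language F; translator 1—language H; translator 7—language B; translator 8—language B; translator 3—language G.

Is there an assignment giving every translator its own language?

Yes

For example, pair translator 1→language G, translator 2→language B, translator 3→language E, translator 4→language A, translator 5→language D, translator 6→language C, translator 7→language H, translator 8→language F.
All 8 translators are covered.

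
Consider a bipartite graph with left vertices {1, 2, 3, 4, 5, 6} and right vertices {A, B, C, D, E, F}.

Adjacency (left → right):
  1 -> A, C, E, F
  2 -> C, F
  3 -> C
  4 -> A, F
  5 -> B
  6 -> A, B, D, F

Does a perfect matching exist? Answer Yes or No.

Yes

For example, pair 1–E, 2–F, 3–C, 4–A, 5–B, 6–D.
All 6 left vertices are covered.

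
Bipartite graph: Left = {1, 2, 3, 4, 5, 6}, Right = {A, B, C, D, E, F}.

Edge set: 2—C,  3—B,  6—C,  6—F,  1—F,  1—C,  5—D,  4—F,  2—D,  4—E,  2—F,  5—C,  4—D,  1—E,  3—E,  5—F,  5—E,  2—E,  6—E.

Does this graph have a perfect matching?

No

The set {1, 2, 4, 5, 6} has only 4 neighbours ({C, D, E, F}), so by Hall's theorem at most 5 of the 6 left vertices can be matched.
Hence no matching covers every left vertex.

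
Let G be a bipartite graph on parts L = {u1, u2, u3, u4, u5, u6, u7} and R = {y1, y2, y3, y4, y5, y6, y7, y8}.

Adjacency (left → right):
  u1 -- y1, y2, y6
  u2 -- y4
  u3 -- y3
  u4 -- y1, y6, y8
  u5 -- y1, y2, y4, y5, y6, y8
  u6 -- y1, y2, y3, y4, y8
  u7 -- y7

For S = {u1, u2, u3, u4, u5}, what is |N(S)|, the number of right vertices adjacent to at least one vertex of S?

7

The union of neighbours of {u1, u2, u3, u4, u5} is {y1, y2, y3, y4, y5, y6, y8}, which has 7 elements.
Since |N(S)| = 7 ≥ |S| = 5, Hall's condition holds for this subset.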